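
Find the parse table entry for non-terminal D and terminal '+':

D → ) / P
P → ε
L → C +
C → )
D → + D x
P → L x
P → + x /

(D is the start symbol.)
D → + D x

To find M[D, '+'], we find productions for D where '+' is in the predict set (PREDICT(N → α) = (FIRST(α) \ {ε}) ∪ (FOLLOW(N) if α ⇒* ε)).

D → ) / P: PREDICT = { ')' }
D → + D x: PREDICT = { '+' }
  '+' is in predict set, so this production goes in M[D, '+']

M[D, '+'] = D → + D x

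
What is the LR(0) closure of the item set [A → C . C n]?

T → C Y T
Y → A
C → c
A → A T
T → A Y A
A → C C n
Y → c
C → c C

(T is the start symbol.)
Start with: [A → C . C n]
  [A → C . C n] has the dot before C: add [C → . c], [C → . c C]
No further items can be added.

CLOSURE = { [A → C . C n], [C → . c C], [C → . c] }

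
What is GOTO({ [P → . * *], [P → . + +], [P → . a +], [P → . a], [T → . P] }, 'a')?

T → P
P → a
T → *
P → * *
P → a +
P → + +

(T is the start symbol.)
GOTO(I, 'a') = CLOSURE({ [A → αX.β] : [A → α.Xβ] ∈ I, X = 'a' })

Items with dot before 'a', with the dot advanced:
  [P → . a] → [P → a .]
  [P → . a +] → [P → a . +]
Closure adds nothing (no advanced item has the dot before a non-terminal).

GOTO = { [P → a . +], [P → a .] }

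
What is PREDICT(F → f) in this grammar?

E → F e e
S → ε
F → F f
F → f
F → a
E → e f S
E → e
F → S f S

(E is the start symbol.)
{ 'f' }

PREDICT(F → f) = (FIRST(RHS) \ {ε}) ∪ (FOLLOW(F) if ε ∈ FIRST(RHS), i.e. RHS ⇒* ε)
FIRST(f) = { 'f' }
ε ∉ FIRST(f), so FOLLOW(F) is not added.
PREDICT(F → f) = { 'f' }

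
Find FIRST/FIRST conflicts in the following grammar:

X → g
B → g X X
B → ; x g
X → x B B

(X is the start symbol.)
A FIRST/FIRST conflict occurs when two productions N → α and N → β for the same non-terminal have FIRST(α) ∩ FIRST(β) ≠ ∅ (with ε ∈ FIRST of a nullable right-hand side, so two nullable alternatives also conflict).

Productions for X:
  X → g: FIRST = { 'g' }
  X → x B B: FIRST = { 'x' }
Productions for B:
  B → g X X: FIRST = { 'g' }
  B → ; x g: FIRST = { ';' }

All alternatives of each non-terminal have pairwise disjoint FIRST sets.

Answer: No FIRST/FIRST conflicts.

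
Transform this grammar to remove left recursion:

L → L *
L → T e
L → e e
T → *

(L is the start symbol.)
L is directly left-recursive. The standard transformation for
  A → A α₁ | ... | A α_m | β₁ | ... | β_n
is
  A  → β₁ A' | ... | β_n A'
  A' → α₁ A' | ... | α_m A' | ε

L → T e becomes L → T e L'
L → e e becomes L → e e L'
L → L * becomes L' → * L'
Add L' → ε

Productions for other non-terminals are unchanged:
  T → *

Resulting grammar:
L → T e L'
L → e e L'
L' → * L'
L' → ε
T → *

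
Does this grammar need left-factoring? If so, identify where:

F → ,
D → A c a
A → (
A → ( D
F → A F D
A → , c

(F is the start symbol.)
Yes, A has productions with common prefix '('

Left-factoring is needed when two productions for the same non-terminal
share a common prefix on the right-hand side.

Productions for F:
  F → ,
  F → A F D
Productions for A:
  A → (
  A → ( D
  A → , c

Found common prefix '(' in productions for A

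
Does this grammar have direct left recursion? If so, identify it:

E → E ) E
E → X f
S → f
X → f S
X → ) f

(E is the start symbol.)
Yes, E is left-recursive

Direct left recursion occurs when N → N α for some non-terminal N (the right-hand side begins with the left-hand side itself).

E → E ) E: LEFT RECURSIVE (starts with E)
E → X f: starts with X
S → f: starts with f
X → f S: starts with f
X → ) f: starts with ')'

The grammar has direct left recursion on: E.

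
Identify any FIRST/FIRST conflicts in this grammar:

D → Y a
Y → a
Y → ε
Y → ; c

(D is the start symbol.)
No FIRST/FIRST conflicts.

A FIRST/FIRST conflict occurs when two productions N → α and N → β for the same non-terminal have FIRST(α) ∩ FIRST(β) ≠ ∅ (with ε ∈ FIRST of a nullable right-hand side, so two nullable alternatives also conflict).

Productions for Y:
  Y → a: FIRST = { 'a' }
  Y → ε: FIRST = { ε }
  Y → ; c: FIRST = { ';' }
D has only one production, so no FIRST/FIRST conflict is possible there.

All alternatives of each non-terminal have pairwise disjoint FIRST sets.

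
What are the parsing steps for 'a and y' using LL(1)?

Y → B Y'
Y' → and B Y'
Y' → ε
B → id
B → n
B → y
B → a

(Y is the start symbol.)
LL(1) parsing maintains a stack (initially the start symbol over $) and the input. At each step: if the stack top is a terminal, match it against the current input token; if it is a non-terminal N, replace it with the RHS of M[N, lookahead] (the unique production whose predict set contains the lookahead).

Stack is shown with the top on the left.

Stack       Input      Action
-----------------------------
Y $         a and y $  output Y → B Y'
B Y' $      a and y $  output B → a
a Y' $      a and y $  match 'a'
Y' $        and y $    output Y' → and B Y'
and B Y' $  and y $    match 'and'
B Y' $      y $        output B → y
y Y' $      y $        match 'y'
Y' $        $          output Y' → ε
$           $          accept

The string is accepted.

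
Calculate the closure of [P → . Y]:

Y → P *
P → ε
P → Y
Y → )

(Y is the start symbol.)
{ [P → . Y], [P → .], [Y → . )], [Y → . P *] }

Start with: [P → . Y]
  [P → . Y] has the dot before Y: add [Y → . P *], [Y → . )]
  [Y → . P *] has the dot before P: add [P → .]
No further items can be added.

CLOSURE = { [P → . Y], [P → .], [Y → . )], [Y → . P *] }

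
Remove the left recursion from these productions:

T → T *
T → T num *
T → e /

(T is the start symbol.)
T → e / T'
T' → * T'
T' → num * T'
T' → ε

T is directly left-recursive. The standard transformation for
  A → A α₁ | ... | A α_m | β₁ | ... | β_n
is
  A  → β₁ A' | ... | β_n A'
  A' → α₁ A' | ... | α_m A' | ε

T → e / becomes T → e / T'
T → T * becomes T' → * T'
T → T num * becomes T' → num * T'
Add T' → ε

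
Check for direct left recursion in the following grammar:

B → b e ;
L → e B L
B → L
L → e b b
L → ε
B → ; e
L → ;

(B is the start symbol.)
No direct left recursion

B → b e ;: starts with b
L → e B L: starts with e
B → L: starts with L
L → e b b: starts with e
L → ε: starts with ε
B → ; e: starts with ';'
L → ;: starts with ';'

No direct left recursion found.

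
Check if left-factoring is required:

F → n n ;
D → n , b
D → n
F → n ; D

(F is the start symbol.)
Yes, F has productions with common prefix 'n'; D has productions with common prefix 'n'

Left-factoring is needed when two productions for the same non-terminal
share a common prefix on the right-hand side.

Productions for F:
  F → n n ;
  F → n ; D
Productions for D:
  D → n , b
  D → n

Found common prefix 'n' in productions for F
Found common prefix 'n' in productions for D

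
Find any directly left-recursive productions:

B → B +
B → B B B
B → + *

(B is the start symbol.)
Yes, B is left-recursive

Direct left recursion occurs when N → N α for some non-terminal N (the right-hand side begins with the left-hand side itself).

B → B +: LEFT RECURSIVE (starts with B)
B → B B B: LEFT RECURSIVE (starts with B)
B → + *: starts with '+'

The grammar has direct left recursion on: B.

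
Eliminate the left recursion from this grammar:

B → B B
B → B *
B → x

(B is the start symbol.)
B → x B'
B' → B B'
B' → * B'
B' → ε

B is directly left-recursive. The standard transformation for
  A → A α₁ | ... | A α_m | β₁ | ... | β_n
is
  A  → β₁ A' | ... | β_n A'
  A' → α₁ A' | ... | α_m A' | ε

B → x becomes B → x B'
B → B B becomes B' → B B'
B → B * becomes B' → * B'
Add B' → ε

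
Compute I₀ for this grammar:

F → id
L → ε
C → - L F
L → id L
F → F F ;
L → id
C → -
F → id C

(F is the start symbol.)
{ [F → . F F ;], [F → . id C], [F → . id], [F' → . F] }

First, augment the grammar with F' → F
I₀ = CLOSURE({ [F' → . F] }):
  [F' → . F] has the dot before F: add [F → . id], [F → . F F ;], [F → . id C]
No further items can be added.

I₀ = { [F → . F F ;], [F → . id C], [F → . id], [F' → . F] }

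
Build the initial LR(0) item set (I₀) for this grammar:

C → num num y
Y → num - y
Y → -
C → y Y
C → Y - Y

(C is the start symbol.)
{ [C → . Y - Y], [C → . num num y], [C → . y Y], [C' → . C], [Y → . -], [Y → . num - y] }

First, augment the grammar with C' → C
I₀ = CLOSURE({ [C' → . C] }):
  [C' → . C] has the dot before C: add [C → . num num y], [C → . y Y], [C → . Y - Y]
  [C → . Y - Y] has the dot before Y: add [Y → . num - y], [Y → . -]
No further items can be added.

I₀ = { [C → . Y - Y], [C → . num num y], [C → . y Y], [C' → . C], [Y → . -], [Y → . num - y] }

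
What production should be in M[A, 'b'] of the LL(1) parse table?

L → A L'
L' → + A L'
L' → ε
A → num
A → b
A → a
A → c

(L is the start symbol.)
To find M[A, 'b'], we find productions for A where 'b' is in the predict set (PREDICT(N → α) = (FIRST(α) \ {ε}) ∪ (FOLLOW(N) if α ⇒* ε)).

A → num: PREDICT = { 'num' }
A → b: PREDICT = { 'b' }
  'b' is in predict set, so this production goes in M[A, 'b']
A → a: PREDICT = { 'a' }
A → c: PREDICT = { 'c' }

M[A, 'b'] = A → b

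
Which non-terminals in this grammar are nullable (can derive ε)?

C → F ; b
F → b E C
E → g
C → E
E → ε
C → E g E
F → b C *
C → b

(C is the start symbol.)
{ 'C', 'E' }

ε-productions: E → ε
So E is immediately nullable.
C → E: every symbol on the right is nullable, so C is nullable too.
No further non-terminal can be added: every production for the remaining non-terminals contains a terminal or a non-nullable non-terminal.
Nullable = { 'C', 'E' }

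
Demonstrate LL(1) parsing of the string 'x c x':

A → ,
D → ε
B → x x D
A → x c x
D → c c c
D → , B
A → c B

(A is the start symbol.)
LL(1) parsing maintains a stack (initially the start symbol over $) and the input. At each step: if the stack top is a terminal, match it against the current input token; if it is a non-terminal N, replace it with the RHS of M[N, lookahead] (the unique production whose predict set contains the lookahead).

Stack is shown with the top on the left.

Stack    Input    Action
------------------------
A $      x c x $  output A → x c x
x c x $  x c x $  match 'x'
c x $    c x $    match 'c'
x $      x $      match 'x'
$        $        accept

The string is accepted.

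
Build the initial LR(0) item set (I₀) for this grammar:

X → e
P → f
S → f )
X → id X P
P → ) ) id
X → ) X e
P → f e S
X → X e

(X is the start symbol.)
{ [X → . ) X e], [X → . X e], [X → . e], [X → . id X P], [X' → . X] }

First, augment the grammar with X' → X
I₀ = CLOSURE({ [X' → . X] }):
  [X' → . X] has the dot before X: add [X → . e], [X → . id X P], [X → . ) X e], [X → . X e]
No further items can be added.

I₀ = { [X → . ) X e], [X → . X e], [X → . e], [X → . id X P], [X' → . X] }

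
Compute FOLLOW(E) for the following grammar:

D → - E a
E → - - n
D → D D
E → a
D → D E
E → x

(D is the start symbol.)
In D → - E a: E is followed by a, add FIRST(a) \ {ε} = { 'a' }
In D → D E: E is at the end, add FOLLOW(D)

The FOLLOW sets referred to above (computed the same way, to a fixed point):
  FOLLOW(D) = { $, '-', 'a', 'x' }

Taking the union: FOLLOW(E) = { $, '-', 'a', 'x' }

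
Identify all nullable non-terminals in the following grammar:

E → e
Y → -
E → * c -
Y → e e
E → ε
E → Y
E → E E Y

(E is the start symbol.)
{ 'E' }

A non-terminal is nullable if it can derive ε (the empty string): either it has an ε-production, or it has a production whose right-hand side consists entirely of nullable non-terminals.

ε-productions: E → ε
So E is immediately nullable.
No further non-terminal can be added: every production for the remaining non-terminals contains a terminal or a non-nullable non-terminal.
Nullable = { 'E' }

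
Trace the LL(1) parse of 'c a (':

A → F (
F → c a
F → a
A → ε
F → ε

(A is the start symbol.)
LL(1) parsing maintains a stack (initially the start symbol over $) and the input. At each step: if the stack top is a terminal, match it against the current input token; if it is a non-terminal N, replace it with the RHS of M[N, lookahead] (the unique production whose predict set contains the lookahead).

Stack is shown with the top on the left.

Stack    Input    Action
------------------------
A $      c a ( $  output A → F (
F ( $    c a ( $  output F → c a
c a ( $  c a ( $  match 'c'
a ( $    a ( $    match 'a'
( $      ( $      match '('
$        $        accept

The string is accepted.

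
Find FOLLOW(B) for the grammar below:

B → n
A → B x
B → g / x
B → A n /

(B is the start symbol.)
{ $, 'x' }

B is the start symbol, so $ ∈ FOLLOW(B).
In A → B x: B is followed by x, add FIRST(x) \ {ε} = { 'x' }

Taking the union: FOLLOW(B) = { $, 'x' }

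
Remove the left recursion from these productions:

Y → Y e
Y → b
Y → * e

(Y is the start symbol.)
Y → b Y'
Y → * e Y'
Y' → e Y'
Y' → ε

Y is directly left-recursive. The standard transformation for
  A → A α₁ | ... | A α_m | β₁ | ... | β_n
is
  A  → β₁ A' | ... | β_n A'
  A' → α₁ A' | ... | α_m A' | ε

Y → b becomes Y → b Y'
Y → * e becomes Y → * e Y'
Y → Y e becomes Y' → e Y'
Add Y' → ε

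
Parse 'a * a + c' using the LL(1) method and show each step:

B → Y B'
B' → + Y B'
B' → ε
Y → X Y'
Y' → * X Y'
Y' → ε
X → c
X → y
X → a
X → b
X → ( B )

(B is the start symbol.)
Stack is shown with the top on the left.

Stack        Input        Action
--------------------------------
B $          a * a + c $  output B → Y B'
Y B' $       a * a + c $  output Y → X Y'
X Y' B' $    a * a + c $  output X → a
a Y' B' $    a * a + c $  match 'a'
Y' B' $      * a + c $    output Y' → * X Y'
* X Y' B' $  * a + c $    match '*'
X Y' B' $    a + c $      output X → a
a Y' B' $    a + c $      match 'a'
Y' B' $      + c $        output Y' → ε
B' $         + c $        output B' → + Y B'
+ Y B' $     + c $        match '+'
Y B' $       c $          output Y → X Y'
X Y' B' $    c $          output X → c
c Y' B' $    c $          match 'c'
Y' B' $      $            output Y' → ε
B' $         $            output B' → ε
$            $            accept

The string is accepted.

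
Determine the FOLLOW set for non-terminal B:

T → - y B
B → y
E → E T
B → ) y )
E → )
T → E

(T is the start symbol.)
In T → - y B: B is at the end, add FOLLOW(T)

The FOLLOW sets referred to above (computed the same way, to a fixed point):
  FOLLOW(T) = { $, ')', '-' }

Taking the union: FOLLOW(B) = { $, ')', '-' }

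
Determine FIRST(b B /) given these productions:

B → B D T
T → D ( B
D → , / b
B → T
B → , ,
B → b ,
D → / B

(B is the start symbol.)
{ 'b' }

To compute FIRST(b B /), process the symbols left to right:
Symbol b is a terminal. Add 'b' and stop.
FIRST(b B /) = { 'b' }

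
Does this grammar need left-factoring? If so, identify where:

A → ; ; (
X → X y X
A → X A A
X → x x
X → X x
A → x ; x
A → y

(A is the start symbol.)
Left-factoring is needed when two productions for the same non-terminal
share a common prefix on the right-hand side.

Productions for A:
  A → ; ; (
  A → X A A
  A → x ; x
  A → y
Productions for X:
  X → X y X
  X → x x
  X → X x

Found common prefix 'X' in productions for X

Answer: Yes, X has productions with common prefix 'X'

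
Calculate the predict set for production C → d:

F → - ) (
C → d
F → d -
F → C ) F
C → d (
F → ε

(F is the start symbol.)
PREDICT(C → d) = (FIRST(RHS) \ {ε}) ∪ (FOLLOW(C) if ε ∈ FIRST(RHS), i.e. RHS ⇒* ε)
FIRST(d) = { 'd' }
ε ∉ FIRST(d), so FOLLOW(C) is not added.
PREDICT(C → d) = { 'd' }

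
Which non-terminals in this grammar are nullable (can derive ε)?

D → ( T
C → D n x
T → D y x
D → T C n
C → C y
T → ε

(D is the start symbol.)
{ 'T' }

A non-terminal is nullable if it can derive ε (the empty string): either it has an ε-production, or it has a production whose right-hand side consists entirely of nullable non-terminals.

ε-productions: T → ε
So T is immediately nullable.
No further non-terminal can be added: every production for the remaining non-terminals contains a terminal or a non-nullable non-terminal.
Nullable = { 'T' }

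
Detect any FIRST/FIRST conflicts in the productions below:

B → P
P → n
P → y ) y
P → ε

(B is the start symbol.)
A FIRST/FIRST conflict occurs when two productions N → α and N → β for the same non-terminal have FIRST(α) ∩ FIRST(β) ≠ ∅ (with ε ∈ FIRST of a nullable right-hand side, so two nullable alternatives also conflict).

Productions for P:
  P → n: FIRST = { 'n' }
  P → y ) y: FIRST = { 'y' }
  P → ε: FIRST = { ε }
B has only one production, so no FIRST/FIRST conflict is possible there.

All alternatives of each non-terminal have pairwise disjoint FIRST sets.

Answer: No FIRST/FIRST conflicts.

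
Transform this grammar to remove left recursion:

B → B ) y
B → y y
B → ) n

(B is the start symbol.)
B is directly left-recursive. The standard transformation for
  A → A α₁ | ... | A α_m | β₁ | ... | β_n
is
  A  → β₁ A' | ... | β_n A'
  A' → α₁ A' | ... | α_m A' | ε

B → y y becomes B → y y B'
B → ) n becomes B → ) n B'
B → B ) y becomes B' → ) y B'
Add B' → ε

Resulting grammar:
B → y y B'
B → ) n B'
B' → ) y B'
B' → ε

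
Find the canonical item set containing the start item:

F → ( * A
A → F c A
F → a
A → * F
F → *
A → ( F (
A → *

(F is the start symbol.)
First, augment the grammar with F' → F
I₀ = CLOSURE({ [F' → . F] }):
  [F' → . F] has the dot before F: add [F → . ( * A], [F → . a], [F → . *]
No further items can be added.

I₀ = { [F → . ( * A], [F → . *], [F → . a], [F' → . F] }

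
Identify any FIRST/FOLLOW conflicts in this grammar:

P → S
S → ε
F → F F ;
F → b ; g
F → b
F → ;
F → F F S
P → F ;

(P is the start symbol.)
No FIRST/FOLLOW conflicts.

Nullable non-terminals: P, S.
FIRST sets used below: FIRST(S) = { ε }, FIRST(F) = { ';', 'b' }

P: nullable alternative(s) P → S; FOLLOW(P) = { $ }
  P → S: FIRST \ {ε} = { } — this is the only nullable alternative, skip
  P → F ;: FIRST \ {ε} = { ';', 'b' } — disjoint from FOLLOW(P)
S has a nullable alternative but only one production, so nothing to check.

F has no nullable alternative, so no FIRST/FOLLOW check is needed there.

No FIRST/FOLLOW conflicts found.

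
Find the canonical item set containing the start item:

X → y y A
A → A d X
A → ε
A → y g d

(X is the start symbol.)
First, augment the grammar with X' → X
I₀ = CLOSURE({ [X' → . X] }):
  [X' → . X] has the dot before X: add [X → . y y A]
No further items can be added.

I₀ = { [X → . y y A], [X' → . X] }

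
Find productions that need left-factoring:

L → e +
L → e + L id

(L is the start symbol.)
Yes, L has productions with common prefix 'e +'

Left-factoring is needed when two productions for the same non-terminal
share a common prefix on the right-hand side.

Productions for L:
  L → e +
  L → e + L id

Found common prefix 'e +' in productions for L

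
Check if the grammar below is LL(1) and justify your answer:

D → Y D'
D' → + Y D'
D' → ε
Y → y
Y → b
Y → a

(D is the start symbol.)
A grammar is LL(1) if for each non-terminal N with multiple productions, the predict sets of those productions are pairwise disjoint, where PREDICT(N → α) = (FIRST(α) \ {ε}) ∪ (FOLLOW(N) if α ⇒* ε).

Relevant sets:
  FOLLOW(D') = { $ }

For D':
  PREDICT(D' → '+' Y D') = { '+' }
  PREDICT(D' → ε) = { $ }
For Y:
  PREDICT(Y → y) = { 'y' }
  PREDICT(Y → b) = { 'b' }
  PREDICT(Y → a) = { 'a' }
D has a single production, so nothing to check there.

All predict sets are disjoint. The grammar IS LL(1).

Answer: Yes, the grammar is LL(1).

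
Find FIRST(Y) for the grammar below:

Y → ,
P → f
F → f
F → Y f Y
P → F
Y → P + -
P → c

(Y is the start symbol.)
To compute FIRST(Y), examine every production with Y on the left-hand side, reading each right-hand side left to right until a non-nullable symbol is reached.

FIRST sets of the other non-terminals involved (by the same procedure, iterated to a fixed point):
  FIRST(P) = { ',', 'c', 'f' }

From Y → ,:
  - ',' is a terminal: add ',' and stop
From Y → P + -:
  - P is a non-terminal: add FIRST(P) \ {ε} = { ',', 'c', 'f' }
    P is not nullable, so stop

Collecting: FIRST(Y) = { ',', 'c', 'f' }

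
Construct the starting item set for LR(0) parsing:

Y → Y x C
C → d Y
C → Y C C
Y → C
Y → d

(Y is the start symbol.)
First, augment the grammar with Y' → Y
I₀ = CLOSURE({ [Y' → . Y] }):
  [Y' → . Y] has the dot before Y: add [Y → . Y x C], [Y → . C], [Y → . d]
  [Y → . C] has the dot before C: add [C → . d Y], [C → . Y C C]
No further items can be added.

I₀ = { [C → . Y C C], [C → . d Y], [Y → . C], [Y → . Y x C], [Y → . d], [Y' → . Y] }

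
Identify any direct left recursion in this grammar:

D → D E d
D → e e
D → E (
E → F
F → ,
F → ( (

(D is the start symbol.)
D → D E d: LEFT RECURSIVE (starts with D)
D → e e: starts with e
D → E (: starts with E
E → F: starts with F
F → ,: starts with ','
F → ( (: starts with '('

The grammar has direct left recursion on: D.

Answer: Yes, D is left-recursive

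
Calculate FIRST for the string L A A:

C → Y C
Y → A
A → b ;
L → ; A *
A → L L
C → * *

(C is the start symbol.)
{ ';' }

FIRST sets of the non-terminals involved (from the grammar, by fixed-point iteration):
  FIRST(L) = { ';' }

To compute FIRST(L A A), process the symbols left to right:
Symbol L is a non-terminal. Add FIRST(L) \ {ε} = { ';' }
L is not nullable (ε ∉ FIRST(L)), so stop here.
FIRST(L A A) = { ';' }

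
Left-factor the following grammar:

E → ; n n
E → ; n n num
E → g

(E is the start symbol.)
E → ; n n E'
E' → ε
E' → num
E → g

Left-factoring transforms A → αβ₁ | αβ₂ into A → αA' and A' → β₁ | β₂
(α is the longest common prefix among the alternatives). Repeat until
no nonterminal has two alternatives with a common prefix.

Round 1: E has alternatives sharing prefix '; n n'. Introduce E': E → ; n n E'
  Add: E' → ε
  Add: E' → num

No remaining common prefixes — done.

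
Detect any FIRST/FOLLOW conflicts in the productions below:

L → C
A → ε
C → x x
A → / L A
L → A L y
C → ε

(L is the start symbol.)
Yes. L → A L y with FOLLOW(L) on { '/', 'x', 'y' }; A → '/' L A with FOLLOW(A) on { '/' }; C → x x with FOLLOW(C) on { 'x' }

Nullable non-terminals: A, C, L.
FIRST sets used below: FIRST(C) = { 'x', ε }, FIRST(A) = { '/', ε }, FIRST(L) = { '/', 'x', 'y', ε }

A: nullable alternative(s) A → ε; FOLLOW(A) = { '/', 'x', 'y' }
  A → ε: FIRST \ {ε} = { } — this is the only nullable alternative, skip
  A → / L A: FIRST \ {ε} = { '/' } — overlaps FOLLOW(A) on { '/' }: CONFLICT

C: nullable alternative(s) C → ε; FOLLOW(C) = { $, '/', 'x', 'y' }
  C → x x: FIRST \ {ε} = { 'x' } — overlaps FOLLOW(C) on { 'x' }: CONFLICT
  C → ε: FIRST \ {ε} = { } — this is the only nullable alternative, skip

L: nullable alternative(s) L → C; FOLLOW(L) = { $, '/', 'x', 'y' }
  L → C: FIRST \ {ε} = { 'x' } — this is the only nullable alternative, skip
  L → A L y: FIRST \ {ε} = { '/', 'x', 'y' } — overlaps FOLLOW(L) on { '/', 'x', 'y' }: CONFLICT

So the grammar has 3 FIRST/FOLLOW conflicts (marked CONFLICT above).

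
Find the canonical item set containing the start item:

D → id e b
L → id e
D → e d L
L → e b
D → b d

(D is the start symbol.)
First, augment the grammar with D' → D
I₀ = CLOSURE({ [D' → . D] }):
  [D' → . D] has the dot before D: add [D → . id e b], [D → . e d L], [D → . b d]
No further items can be added.

I₀ = { [D → . b d], [D → . e d L], [D → . id e b], [D' → . D] }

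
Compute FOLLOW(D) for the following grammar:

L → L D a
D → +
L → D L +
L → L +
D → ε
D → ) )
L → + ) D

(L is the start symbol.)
To compute FOLLOW(D), find every occurrence of D on a right-hand side N → α D β: add FIRST(β) \ {ε}, and if β is empty or nullable also add FOLLOW(N). Iterate to a fixed point.

In L → L D a: D is followed by a, add FIRST(a) \ {ε} = { 'a' }
In L → D L +: D is followed by L '+', add FIRST(L '+') \ {ε} = { ')', '+' }
In L → + ) D: D is at the end, add FOLLOW(L)

The FOLLOW sets referred to above (computed the same way, to a fixed point):
  FOLLOW(L) = { $, ')', '+', 'a' }

Taking the union: FOLLOW(D) = { $, ')', '+', 'a' }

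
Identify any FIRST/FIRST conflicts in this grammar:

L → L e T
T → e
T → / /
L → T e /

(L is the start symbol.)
Yes. L → L e T / L → T e '/' on { '/', 'e' }

A FIRST/FIRST conflict occurs when two productions N → α and N → β for the same non-terminal have FIRST(α) ∩ FIRST(β) ≠ ∅ (with ε ∈ FIRST of a nullable right-hand side, so two nullable alternatives also conflict).

FIRST sets of the non-terminals at (or reachable through a nullable prefix from) the front of some alternative:
  FIRST(L) = { '/', 'e' }
  FIRST(T) = { '/', 'e' }

Productions for L:
  L → L e T: FIRST = { '/', 'e' }
  L → T e /: FIRST = { '/', 'e' }
Productions for T:
  T → e: FIRST = { 'e' }
  T → / /: FIRST = { '/' }

Conflict for L: L → L e T and L → T e /
  Overlap: { '/', 'e' }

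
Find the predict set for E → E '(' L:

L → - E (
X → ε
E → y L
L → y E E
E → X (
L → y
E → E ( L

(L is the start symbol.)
{ '(', 'y' }

PREDICT(E → E '(' L) = (FIRST(RHS) \ {ε}) ∪ (FOLLOW(E) if ε ∈ FIRST(RHS), i.e. RHS ⇒* ε)
FIRST(E) = { '(', 'y' }
FIRST(E '(' L) = { '(', 'y' }
ε ∉ FIRST(E '(' L), so FOLLOW(E) is not added.
PREDICT(E → E '(' L) = { '(', 'y' }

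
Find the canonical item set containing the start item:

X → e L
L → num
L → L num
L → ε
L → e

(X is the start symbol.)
{ [X → . e L], [X' → . X] }

First, augment the grammar with X' → X
I₀ = CLOSURE({ [X' → . X] }):
  [X' → . X] has the dot before X: add [X → . e L]
No further items can be added.

I₀ = { [X → . e L], [X' → . X] }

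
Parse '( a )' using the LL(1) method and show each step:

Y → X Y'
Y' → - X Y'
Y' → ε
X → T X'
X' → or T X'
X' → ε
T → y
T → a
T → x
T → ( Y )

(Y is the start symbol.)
LL(1) parsing maintains a stack (initially the start symbol over $) and the input. At each step: if the stack top is a terminal, match it against the current input token; if it is a non-terminal N, replace it with the RHS of M[N, lookahead] (the unique production whose predict set contains the lookahead).

Stack is shown with the top on the left.

Stack              Input    Action
----------------------------------
Y $                ( a ) $  output Y → X Y'
X Y' $             ( a ) $  output X → T X'
T X' Y' $          ( a ) $  output T → ( Y )
( Y ) X' Y' $      ( a ) $  match '('
Y ) X' Y' $        a ) $    output Y → X Y'
X Y' ) X' Y' $     a ) $    output X → T X'
T X' Y' ) X' Y' $  a ) $    output T → a
a X' Y' ) X' Y' $  a ) $    match 'a'
X' Y' ) X' Y' $    ) $      output X' → ε
Y' ) X' Y' $       ) $      output Y' → ε
) X' Y' $          ) $      match ')'
X' Y' $            $        output X' → ε
Y' $               $        output Y' → ε
$                  $        accept

The string is accepted.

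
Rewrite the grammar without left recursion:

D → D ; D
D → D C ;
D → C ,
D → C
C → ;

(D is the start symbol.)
D → C , D'
D → C D'
D' → ; D D'
D' → C ; D'
D' → ε
C → ;

D is directly left-recursive. The standard transformation for
  A → A α₁ | ... | A α_m | β₁ | ... | β_n
is
  A  → β₁ A' | ... | β_n A'
  A' → α₁ A' | ... | α_m A' | ε

D → C , becomes D → C , D'
D → C becomes D → C D'
D → D ; D becomes D' → ; D D'
D → D C ; becomes D' → C ; D'
Add D' → ε

Productions for other non-terminals are unchanged:
  C → ;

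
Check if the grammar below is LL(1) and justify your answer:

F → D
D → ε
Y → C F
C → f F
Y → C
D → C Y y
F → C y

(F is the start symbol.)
A grammar is LL(1) if for each non-terminal N with multiple productions, the predict sets of those productions are pairwise disjoint, where PREDICT(N → α) = (FIRST(α) \ {ε}) ∪ (FOLLOW(N) if α ⇒* ε).

Relevant sets:
  FIRST(D) = { 'f', ε }
  FIRST(C) = { 'f' }
  FOLLOW(F) = { $, 'f', 'y' }
  FOLLOW(D) = { $, 'f', 'y' }

For F:
  PREDICT(F → D) = { $, 'f', 'y' }
  PREDICT(F → C y) = { 'f' }
For D:
  PREDICT(D → ε) = { $, 'f', 'y' }
  PREDICT(D → C Y y) = { 'f' }
For Y:
  PREDICT(Y → C F) = { 'f' }
  PREDICT(Y → C) = { 'f' }
C has a single production, so nothing to check there.

Conflict found: Predict set conflict for F: { 'f' }
The grammar is NOT LL(1).

Answer: No. Predict set conflict for F: { 'f' }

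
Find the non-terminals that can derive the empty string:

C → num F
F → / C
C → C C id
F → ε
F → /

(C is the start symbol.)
{ 'F' }

A non-terminal is nullable if it can derive ε (the empty string): either it has an ε-production, or it has a production whose right-hand side consists entirely of nullable non-terminals.

ε-productions: F → ε
So F is immediately nullable.
No further non-terminal can be added: every production for the remaining non-terminals contains a terminal or a non-nullable non-terminal.
Nullable = { 'F' }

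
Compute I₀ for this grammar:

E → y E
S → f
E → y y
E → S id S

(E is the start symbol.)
{ [E → . S id S], [E → . y E], [E → . y y], [E' → . E], [S → . f] }

First, augment the grammar with E' → E
I₀ = CLOSURE({ [E' → . E] }):
  [E' → . E] has the dot before E: add [E → . y E], [E → . y y], [E → . S id S]
  [E → . S id S] has the dot before S: add [S → . f]
No further items can be added.

I₀ = { [E → . S id S], [E → . y E], [E → . y y], [E' → . E], [S → . f] }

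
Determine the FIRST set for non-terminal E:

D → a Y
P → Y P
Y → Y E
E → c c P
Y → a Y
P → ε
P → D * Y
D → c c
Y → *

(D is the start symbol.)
To compute FIRST(E), examine every production with E on the left-hand side, reading each right-hand side left to right until a non-nullable symbol is reached.

From E → c c P:
  - c is a terminal: add 'c' and stop

Collecting: FIRST(E) = { 'c' }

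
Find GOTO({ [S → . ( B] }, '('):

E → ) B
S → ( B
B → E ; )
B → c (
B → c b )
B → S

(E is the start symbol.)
GOTO(I, '(') = CLOSURE({ [A → αX.β] : [A → α.Xβ] ∈ I, X = '(' })

Items with dot before '(', with the dot advanced:
  [S → . ( B] → [S → ( . B]
Closure of the advanced items:
  [S → ( . B] has the dot before B: add [B → . E ; )], [B → . c (], [B → . c b )], [B → . S]
  [B → . E ; )] has the dot before E: add [E → . ) B]
  [B → . S] has the dot before S: add [S → . ( B]

GOTO = { [B → . E ; )], [B → . S], [B → . c (], [B → . c b )], [E → . ) B], [S → ( . B], [S → . ( B] }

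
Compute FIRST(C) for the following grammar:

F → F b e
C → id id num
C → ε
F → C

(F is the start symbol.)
To compute FIRST(C), examine every production with C on the left-hand side, reading each right-hand side left to right until a non-nullable symbol is reached.

From C → id id num:
  - id is a terminal: add 'id' and stop
From C → ε:
  - ε-production, so ε ∈ FIRST(C)

Collecting: FIRST(C) = { 'id', ε }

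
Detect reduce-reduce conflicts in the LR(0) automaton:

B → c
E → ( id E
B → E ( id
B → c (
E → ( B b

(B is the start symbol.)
Augment with B' → B and build the canonical LR(0) collection (I0 = CLOSURE({[B' → . B]}), then GOTO on every symbol after a dot until no new states appear). It has 12 states:
  I0: { [B → . E ( id], [B → . c (], [B → . c], [B' → . B], [E → . ( B b], [E → . ( id E] }  — shift
  I1: { [B → . E ( id], [B → . c (], [B → . c], [E → ( . B b], [E → ( . id E], [E → . ( B b], [E → . ( id E] }  — shift
  I2: { [B' → B .] }  — accept
  I3: { [B → E . ( id] }  — shift
  I4: { [B → c . (], [B → c .] }  — shift, reduce
  I5: { [B → c ( .] }  — reduce
  I6: { [B → E ( . id] }  — shift
  I7: { [B → E ( id .] }  — reduce
  I8: { [E → ( B . b] }  — shift
  I9: { [E → ( id . E], [E → . ( B b], [E → . ( id E] }  — shift
  I10: { [E → ( id E .] }  — reduce
  I11: { [E → ( B b .] }  — reduce

No state contains more than one complete item.

Answer: No reduce-reduce conflicts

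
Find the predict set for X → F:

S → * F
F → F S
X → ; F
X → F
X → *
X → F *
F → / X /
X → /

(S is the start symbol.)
PREDICT(X → F) = (FIRST(RHS) \ {ε}) ∪ (FOLLOW(X) if ε ∈ FIRST(RHS), i.e. RHS ⇒* ε)
FIRST(F) = { '/' }
FIRST(F) = { '/' }
ε ∉ FIRST(F), so FOLLOW(X) is not added.
PREDICT(X → F) = { '/' }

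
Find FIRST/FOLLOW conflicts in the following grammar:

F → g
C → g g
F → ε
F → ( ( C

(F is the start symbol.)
Nullable non-terminals: F.

F: nullable alternative(s) F → ε; FOLLOW(F) = { $ }
  F → g: FIRST \ {ε} = { 'g' } — disjoint from FOLLOW(F)
  F → ε: FIRST \ {ε} = { } — this is the only nullable alternative, skip
  F → ( ( C: FIRST \ {ε} = { '(' } — disjoint from FOLLOW(F)

C has no nullable alternative, so no FIRST/FOLLOW check is needed there.

No FIRST/FOLLOW conflicts found.

Answer: No FIRST/FOLLOW conflicts.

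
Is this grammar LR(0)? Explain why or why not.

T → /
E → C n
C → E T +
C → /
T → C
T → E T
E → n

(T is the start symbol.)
No. Reduce-reduce conflict: [C → / .] and [T → / .]

Augment with T' → T and build the canonical LR(0) collection (I0 = CLOSURE({[T' → . T]}), then GOTO on every symbol after a dot until no new states appear). It has 9 states:
  I0: { [C → . /], [C → . E T +], [E → . C n], [E → . n], [T → . /], [T → . C], [T → . E T], [T' → . T] }  — shift
  I1: { [C → / .], [T → / .] }  — 2 reduces
  I2: { [E → C . n], [T → C .] }  — shift, reduce
  I3: { [C → . /], [C → . E T +], [C → E . T +], [E → . C n], [E → . n], [T → . /], [T → . C], [T → . E T], [T → E . T] }  — shift
  I4: { [T' → T .] }  — accept
  I5: { [E → n .] }  — reduce
  I6: { [C → E T . +], [T → E T .] }  — shift, reduce
  I7: { [C → E T + .] }  — reduce
  I8: { [E → C n .] }  — reduce

Conflict in state I1:
  Reduce-reduce conflict: [C → / .] and [T → / .]
So the grammar is NOT LR(0).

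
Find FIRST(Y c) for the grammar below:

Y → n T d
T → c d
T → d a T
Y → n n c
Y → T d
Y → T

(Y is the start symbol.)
FIRST sets of the non-terminals involved (from the grammar, by fixed-point iteration):
  FIRST(Y) = { 'c', 'd', 'n' }

To compute FIRST(Y c), process the symbols left to right:
Symbol Y is a non-terminal. Add FIRST(Y) \ {ε} = { 'c', 'd', 'n' }
Y is not nullable (ε ∉ FIRST(Y)), so stop here.
FIRST(Y c) = { 'c', 'd', 'n' }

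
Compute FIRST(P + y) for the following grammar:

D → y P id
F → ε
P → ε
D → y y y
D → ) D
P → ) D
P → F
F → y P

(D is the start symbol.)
{ ')', '+', 'y' }

FIRST sets of the non-terminals involved (from the grammar, by fixed-point iteration):
  FIRST(P) = { ')', 'y', ε }

To compute FIRST(P + y), process the symbols left to right:
Symbol P is a non-terminal. Add FIRST(P) \ {ε} = { ')', 'y' }
P is nullable (ε ∈ FIRST(P)), continue to the next symbol.
Symbol + is a terminal. Add '+' and stop.
FIRST(P + y) = { ')', '+', 'y' }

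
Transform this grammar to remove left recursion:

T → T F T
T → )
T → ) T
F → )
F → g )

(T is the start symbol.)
T → ) T'
T → ) T T'
T' → F T T'
T' → ε
F → )
F → g )

T is directly left-recursive. The standard transformation for
  A → A α₁ | ... | A α_m | β₁ | ... | β_n
is
  A  → β₁ A' | ... | β_n A'
  A' → α₁ A' | ... | α_m A' | ε

T → ) becomes T → ) T'
T → ) T becomes T → ) T T'
T → T F T becomes T' → F T T'
Add T' → ε

Productions for other non-terminals are unchanged:
  F → )
  F → g )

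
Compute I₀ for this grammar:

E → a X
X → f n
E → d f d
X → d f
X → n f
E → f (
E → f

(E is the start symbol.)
First, augment the grammar with E' → E
I₀ = CLOSURE({ [E' → . E] }):
  [E' → . E] has the dot before E: add [E → . a X], [E → . d f d], [E → . f (], [E → . f]
No further items can be added.

I₀ = { [E → . a X], [E → . d f d], [E → . f (], [E → . f], [E' → . E] }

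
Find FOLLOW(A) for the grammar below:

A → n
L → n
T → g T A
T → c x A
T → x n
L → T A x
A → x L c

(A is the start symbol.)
{ $, 'n', 'x' }

A is the start symbol, so $ ∈ FOLLOW(A).
In T → g T A: A is at the end, add FOLLOW(T)
In T → c x A: A is at the end, add FOLLOW(T)
In L → T A x: A is followed by x, add FIRST(x) \ {ε} = { 'x' }

The FOLLOW sets referred to above (computed the same way, to a fixed point):
  FOLLOW(T) = { 'n', 'x' }

Taking the union: FOLLOW(A) = { $, 'n', 'x' }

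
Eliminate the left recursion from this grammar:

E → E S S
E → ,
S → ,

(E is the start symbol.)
E → , E'
E' → S S E'
E' → ε
S → ,

E is directly left-recursive. The standard transformation for
  A → A α₁ | ... | A α_m | β₁ | ... | β_n
is
  A  → β₁ A' | ... | β_n A'
  A' → α₁ A' | ... | α_m A' | ε

E → , becomes E → , E'
E → E S S becomes E' → S S E'
Add E' → ε

Productions for other non-terminals are unchanged:
  S → ,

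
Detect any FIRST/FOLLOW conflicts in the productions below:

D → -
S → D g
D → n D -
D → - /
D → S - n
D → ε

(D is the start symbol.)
Nullable non-terminals: D.
FIRST sets used below: FIRST(S) = { '-', 'g', 'n' }

D: nullable alternative(s) D → ε; FOLLOW(D) = { $, '-', 'g' }
  D → -: FIRST \ {ε} = { '-' } — overlaps FOLLOW(D) on { '-' }: CONFLICT
  D → n D -: FIRST \ {ε} = { 'n' } — disjoint from FOLLOW(D)
  D → - /: FIRST \ {ε} = { '-' } — overlaps FOLLOW(D) on { '-' }: CONFLICT
  D → S - n: FIRST \ {ε} = { '-', 'g', 'n' } — overlaps FOLLOW(D) on { '-', 'g' }: CONFLICT
  D → ε: FIRST \ {ε} = { } — this is the only nullable alternative, skip

S has no nullable alternative, so no FIRST/FOLLOW check is needed there.

So the grammar has 3 FIRST/FOLLOW conflicts (marked CONFLICT above).

Answer: Yes. D → '-' with FOLLOW(D) on { '-' }; D → '-' '/' with FOLLOW(D) on { '-' }; D → S '-' n with FOLLOW(D) on { '-', 'g' }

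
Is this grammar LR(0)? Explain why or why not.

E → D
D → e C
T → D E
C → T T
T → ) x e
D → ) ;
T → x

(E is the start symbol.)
Yes, the grammar is LR(0)

Augment with E' → E and build the canonical LR(0) collection (I0 = CLOSURE({[E' → . E]}), then GOTO on every symbol after a dot until no new states appear). It has 15 states:
  I0: { [D → . ) ;], [D → . e C], [E → . D], [E' → . E] }  — shift
  I1: { [D → ) . ;] }  — shift
  I2: { [E → D .] }  — reduce
  I3: { [E' → E .] }  — accept
  I4: { [C → . T T], [D → . ) ;], [D → . e C], [D → e . C], [T → . ) x e], [T → . D E], [T → . x] }  — shift
  I5: { [D → ) . ;], [T → ) . x e] }  — shift
  I6: { [D → e C .] }  — reduce
  I7: { [D → . ) ;], [D → . e C], [E → . D], [T → D . E] }  — shift
  I8: { [C → T . T], [D → . ) ;], [D → . e C], [T → . ) x e], [T → . D E], [T → . x] }  — shift
  I9: { [T → x .] }  — reduce
  I10: { [C → T T .] }  — reduce
  I11: { [T → D E .] }  — reduce
  I12: { [D → ) ; .] }  — reduce
  I13: { [T → ) x . e] }  — shift
  I14: { [T → ) x e .] }  — reduce

Every state is either a pure shift/goto state or contains exactly one complete item and nothing to shift — no conflicts. The grammar is LR(0).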